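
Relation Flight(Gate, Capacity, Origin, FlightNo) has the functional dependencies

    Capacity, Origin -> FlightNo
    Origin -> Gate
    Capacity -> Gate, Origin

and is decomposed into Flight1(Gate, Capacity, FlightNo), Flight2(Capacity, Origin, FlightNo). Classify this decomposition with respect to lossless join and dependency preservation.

Lossless test: (Capacity, FlightNo)⁺ = {Gate, Capacity, Origin, FlightNo}, which contains all of one fragment — lossless.
Dependency preservation: the restricted closure of {Origin} across the fragments never reaches {Gate}, so Origin → Gate cannot be enforced without a join — not preserved.

lossless but not dependency-preserving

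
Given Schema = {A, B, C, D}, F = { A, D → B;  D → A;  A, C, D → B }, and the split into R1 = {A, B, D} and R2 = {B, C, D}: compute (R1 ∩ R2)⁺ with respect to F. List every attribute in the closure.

R1 ∩ R2 = {B, D}.
D → A applies, adding A
Closure: {A, B, D}.

A, B, D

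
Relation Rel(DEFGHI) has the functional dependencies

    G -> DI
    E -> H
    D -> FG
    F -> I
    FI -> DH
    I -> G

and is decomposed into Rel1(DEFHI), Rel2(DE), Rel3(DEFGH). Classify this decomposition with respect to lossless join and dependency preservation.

lossless and dependency-preserving

Lossless test (chase): Rows 1 and 2 agree on E; apply E→H and equate their H entries. Rows 1 and 2 agree on D; apply D→FG and equate their FG entries. Rows 1 and 3 agree on D; apply D→FG and equate their FG entries. Rows 1 and 2 agree on F; apply F→I and equate their I entries. Rows 1 and 3 agree on F; apply F→I and equate their I entries. Row 1 is now all distinguished symbols — the join is lossless.
Dependency preservation: G → DI; I → G are not contained in any single fragment, but the restricted closure of each left-hand side across the fragments still reaches the right-hand side; the remaining FDs each lie inside some fragment. All dependencies are preserved.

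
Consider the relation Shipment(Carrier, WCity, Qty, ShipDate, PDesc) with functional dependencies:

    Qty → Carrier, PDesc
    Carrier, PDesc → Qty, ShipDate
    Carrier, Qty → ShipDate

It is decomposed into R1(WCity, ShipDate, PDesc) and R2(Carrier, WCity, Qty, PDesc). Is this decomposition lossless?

Common attributes: R1 ∩ R2 = {WCity, PDesc}.
No dependency enlarges {WCity, PDesc}, so (WCity, PDesc)⁺ = {WCity, PDesc}.
The closure contains neither all of R1 = {WCity, ShipDate, PDesc} nor all of R2 = {Carrier, WCity, Qty, PDesc}, so the common attributes are not a superkey of either fragment. The join is lossy.

No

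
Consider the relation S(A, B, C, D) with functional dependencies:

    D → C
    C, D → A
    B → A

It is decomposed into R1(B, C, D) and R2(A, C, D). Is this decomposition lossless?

Common attributes: R1 ∩ R2 = {C, D}.
Closure of {C, D}: C, D → A applies, adding A. So (C, D)⁺ = {A, C, D}.
This closure contains every attribute of R2, so R1 ∩ R2 → R2. The join is lossless.

Yes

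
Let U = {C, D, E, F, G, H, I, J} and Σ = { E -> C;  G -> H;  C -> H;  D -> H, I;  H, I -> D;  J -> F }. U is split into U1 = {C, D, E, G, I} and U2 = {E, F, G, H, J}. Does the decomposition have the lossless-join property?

Common attributes: U1 ∩ U2 = {E, G}.
Closure of {E, G}: E → C applies, adding C; G → H applies, adding H. So (E, G)⁺ = {C, E, G, H}.
The closure contains neither all of U1 = {C, D, E, G, I} nor all of U2 = {E, F, G, H, J}, so the common attributes are not a superkey of either fragment. The join is lossy.

No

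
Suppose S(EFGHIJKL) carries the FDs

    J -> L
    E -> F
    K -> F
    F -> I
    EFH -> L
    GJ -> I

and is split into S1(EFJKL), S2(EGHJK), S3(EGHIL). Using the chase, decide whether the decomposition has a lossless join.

Chase test. Columns are EFGHIJKL; row i has aⱼ where attribute j ∈ Si, else bᵢⱼ.
Initial tableau (one row per fragment):
  row 1: a1 a2 b13 b14 b15 a6 a7 a8
  row 2: a1 b22 a3 a4 b25 a6 a7 b28
  row 3: a1 b32 a3 a4 a5 b36 b37 a8
Rows 1 and 2 agree on J; apply J→L and equate their L entries.
Rows 1 and 2 agree on E; apply E→F and equate their F entries.
Rows 1 and 3 agree on E; apply E→F and equate their F entries.
Rows 1 and 2 agree on F; apply F→I and equate their I entries.
Rows 1 and 3 agree on F; apply F→I and equate their I entries.
Row 2 is now all distinguished symbols — the join is lossless.

Yes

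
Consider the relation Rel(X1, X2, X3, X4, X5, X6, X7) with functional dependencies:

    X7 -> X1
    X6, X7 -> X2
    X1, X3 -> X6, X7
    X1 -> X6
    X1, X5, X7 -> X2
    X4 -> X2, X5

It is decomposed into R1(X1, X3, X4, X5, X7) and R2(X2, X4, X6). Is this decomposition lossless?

No

Common attributes: R1 ∩ R2 = {X4}.
Closure of {X4}: X4 → X2, X5 applies, adding X2, X5. So (X4)⁺ = {X2, X4, X5}.
The closure contains neither all of R1 = {X1, X3, X4, X5, X7} nor all of R2 = {X2, X4, X6}, so the common attributes are not a superkey of either fragment. The join is lossy.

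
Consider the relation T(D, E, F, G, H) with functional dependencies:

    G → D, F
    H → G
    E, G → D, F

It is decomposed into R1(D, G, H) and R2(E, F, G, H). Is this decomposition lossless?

Common attributes: R1 ∩ R2 = {G, H}.
Closure of {G, H}: G → D, F applies, adding D, F. So (G, H)⁺ = {D, F, G, H}.
This closure contains every attribute of R1, so R1 ∩ R2 → R1. The join is lossless.

Yes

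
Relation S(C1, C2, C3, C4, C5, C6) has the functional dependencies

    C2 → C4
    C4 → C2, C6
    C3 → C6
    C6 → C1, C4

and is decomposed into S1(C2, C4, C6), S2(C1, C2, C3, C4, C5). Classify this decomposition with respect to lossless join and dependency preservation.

Lossless test: (C2, C4)⁺ = {C1, C2, C4, C6}, which contains all of one fragment — lossless.
Dependency preservation: C3 → C6; C6 → C1, C4 are not contained in any single fragment, but the restricted closure of each left-hand side across the fragments still reaches the right-hand side; the remaining FDs each lie inside some fragment. All dependencies are preserved.

lossless and dependency-preserving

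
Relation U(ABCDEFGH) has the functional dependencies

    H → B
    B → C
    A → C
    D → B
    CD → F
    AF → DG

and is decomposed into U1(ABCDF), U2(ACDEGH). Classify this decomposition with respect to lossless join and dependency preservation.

Lossless test: (ACD)⁺ = {ABCDFG}, which contains all of one fragment — lossless.
Dependency preservation: the restricted closure of {H} across the fragments never reaches {B}, so H → B cannot be enforced without a join — not preserved.

lossless but not dependency-preserving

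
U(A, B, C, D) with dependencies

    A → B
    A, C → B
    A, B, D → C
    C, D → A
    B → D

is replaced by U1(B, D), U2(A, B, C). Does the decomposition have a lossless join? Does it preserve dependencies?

Lossless test: (B)⁺ = {B, D}, which contains all of one fragment — lossless.
Dependency preservation: the restricted closure of {C, D} across the fragments never reaches {A}, so C, D → A cannot be enforced without a join — not preserved.

lossless but not dependency-preserving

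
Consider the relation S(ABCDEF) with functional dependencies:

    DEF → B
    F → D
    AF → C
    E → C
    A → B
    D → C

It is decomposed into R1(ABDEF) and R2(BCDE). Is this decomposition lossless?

Common attributes: R1 ∩ R2 = {BDE}.
Closure of {BDE}: E → C applies, adding C. So (BDE)⁺ = {BCDE}.
This closure contains every attribute of R2, so R1 ∩ R2 → R2. The join is lossless.

Yes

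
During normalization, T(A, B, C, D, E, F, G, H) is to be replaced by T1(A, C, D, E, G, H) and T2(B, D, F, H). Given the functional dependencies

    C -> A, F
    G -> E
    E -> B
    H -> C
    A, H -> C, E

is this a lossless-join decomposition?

Common attributes: T1 ∩ T2 = {D, H}.
Closure of {D, H}: H → C applies, adding C; C → A, F applies, adding A, F; A, H → C, E applies, adding E; E → B applies, adding B. So (D, H)⁺ = {A, B, C, D, E, F, H}.
This closure contains every attribute of T2, so T1 ∩ T2 → T2. The join is lossless.

Yes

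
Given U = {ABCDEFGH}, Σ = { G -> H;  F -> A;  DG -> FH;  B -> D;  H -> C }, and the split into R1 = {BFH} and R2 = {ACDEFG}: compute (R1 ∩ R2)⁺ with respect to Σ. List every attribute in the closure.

R1 ∩ R2 = {F}.
F → A applies, adding A
Closure: {AF}.

AF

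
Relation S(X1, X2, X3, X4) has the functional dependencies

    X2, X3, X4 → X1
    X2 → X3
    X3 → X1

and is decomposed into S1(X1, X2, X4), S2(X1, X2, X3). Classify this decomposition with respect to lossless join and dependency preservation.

Lossless test: (X1, X2)⁺ = {X1, X2, X3}, which contains all of one fragment — lossless.
Dependency preservation: X2, X3, X4 → X1 is not contained in any single fragment, but the restricted closure of its left-hand side across the fragments still reaches the right-hand side; the remaining FDs each lie inside some fragment. All dependencies are preserved.

lossless and dependency-preserving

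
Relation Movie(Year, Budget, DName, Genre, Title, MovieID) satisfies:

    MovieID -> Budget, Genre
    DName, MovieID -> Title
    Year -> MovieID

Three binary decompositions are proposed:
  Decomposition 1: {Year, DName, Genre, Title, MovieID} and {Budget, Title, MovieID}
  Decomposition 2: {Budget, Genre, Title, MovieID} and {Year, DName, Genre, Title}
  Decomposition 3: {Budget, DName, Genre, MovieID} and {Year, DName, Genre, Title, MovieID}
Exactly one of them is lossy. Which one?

Decomposition 1: common = {Title, MovieID}, closure = {Budget, Genre, Title, MovieID} → lossless.
Decomposition 2: common = {Genre, Title}, closure = {Genre, Title} → lossy.
Decomposition 3: common = {DName, Genre, MovieID}, closure = {Budget, DName, Genre, Title, MovieID} → lossless.

Decomposition 2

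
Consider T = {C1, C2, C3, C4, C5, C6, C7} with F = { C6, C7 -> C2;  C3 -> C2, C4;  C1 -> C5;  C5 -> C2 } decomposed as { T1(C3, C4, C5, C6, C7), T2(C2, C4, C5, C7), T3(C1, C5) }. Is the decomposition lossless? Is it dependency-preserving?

lossy and not dependency-preserving

Lossless test (chase): Rows 1 and 2 agree on C5; apply C5→C2 and equate their C2 entries. Rows 1 and 3 agree on C5; apply C5→C2 and equate their C2 entries. No row becomes fully distinguished — the join is lossy.
Dependency preservation: the restricted closure of {C6, C7} across the fragments never reaches {C2}, so C6, C7 → C2 cannot be enforced without a join — not preserved.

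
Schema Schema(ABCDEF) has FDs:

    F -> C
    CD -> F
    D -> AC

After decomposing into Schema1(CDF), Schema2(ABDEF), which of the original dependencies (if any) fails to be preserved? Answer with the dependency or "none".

none

F → C lies within Schema1.
CD → F lies within Schema1.
D → AC: restricted closure across fragments reaches AC.
Every dependency is enforceable on the fragments, so the decomposition is dependency-preserving.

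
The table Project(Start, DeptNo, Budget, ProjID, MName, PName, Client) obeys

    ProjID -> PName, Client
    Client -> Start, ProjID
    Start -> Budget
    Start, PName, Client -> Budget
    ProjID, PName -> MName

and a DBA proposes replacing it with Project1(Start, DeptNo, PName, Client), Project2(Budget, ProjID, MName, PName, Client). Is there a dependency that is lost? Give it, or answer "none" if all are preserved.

Check Start → Budget: no single fragment contains all of {Start, Budget}, and the restricted closure of {Start} across the fragments never reaches {Budget}.
ProjID → PName, Client is preserved.
Client → Start, ProjID is preserved.
Start, PName, Client → Budget is preserved.
ProjID, PName → MName is preserved.

Start -> Budget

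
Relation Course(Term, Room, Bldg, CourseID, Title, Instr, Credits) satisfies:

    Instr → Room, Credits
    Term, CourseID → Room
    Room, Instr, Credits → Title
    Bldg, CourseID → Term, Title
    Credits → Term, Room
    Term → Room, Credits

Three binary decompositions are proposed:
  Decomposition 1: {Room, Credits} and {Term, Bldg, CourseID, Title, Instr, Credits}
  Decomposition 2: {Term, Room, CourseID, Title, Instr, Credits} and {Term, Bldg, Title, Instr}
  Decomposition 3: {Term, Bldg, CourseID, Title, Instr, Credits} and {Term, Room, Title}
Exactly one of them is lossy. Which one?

Decomposition 2

Decomposition 1: common = {Credits}, closure = {Term, Room, Credits} → lossless.
Decomposition 2: common = {Term, Title, Instr}, closure = {Term, Room, Title, Instr, Credits} → lossy.
Decomposition 3: common = {Term, Title}, closure = {Term, Room, Title, Credits} → lossless.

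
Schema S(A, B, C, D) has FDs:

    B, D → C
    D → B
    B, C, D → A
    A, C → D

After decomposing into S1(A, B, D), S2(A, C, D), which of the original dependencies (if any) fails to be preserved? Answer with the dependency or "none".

B, D → C: restricted closure across fragments reaches C.
D → B lies within S1.
B, C, D → A: restricted closure across fragments reaches A.
A, C → D lies within S2.
Every dependency is enforceable on the fragments, so the decomposition is dependency-preserving.

none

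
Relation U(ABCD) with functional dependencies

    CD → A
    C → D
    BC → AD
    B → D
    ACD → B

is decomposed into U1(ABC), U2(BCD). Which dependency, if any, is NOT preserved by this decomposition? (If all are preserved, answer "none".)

CD → A: restricted closure across fragments reaches A.
C → D lies within U2.
BC → AD: restricted closure across fragments reaches AD.
B → D lies within U2.
ACD → B: restricted closure across fragments reaches B.
Every dependency is enforceable on the fragments, so the decomposition is dependency-preserving.

none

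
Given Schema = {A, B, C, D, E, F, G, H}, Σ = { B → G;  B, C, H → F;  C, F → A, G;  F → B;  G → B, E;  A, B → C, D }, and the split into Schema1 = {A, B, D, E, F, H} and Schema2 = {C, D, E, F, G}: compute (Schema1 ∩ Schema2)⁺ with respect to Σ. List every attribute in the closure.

B, D, E, F, G

Schema1 ∩ Schema2 = {D, E, F}.
F → B applies, adding B
B → G applies, adding G
Closure: {B, D, E, F, G}.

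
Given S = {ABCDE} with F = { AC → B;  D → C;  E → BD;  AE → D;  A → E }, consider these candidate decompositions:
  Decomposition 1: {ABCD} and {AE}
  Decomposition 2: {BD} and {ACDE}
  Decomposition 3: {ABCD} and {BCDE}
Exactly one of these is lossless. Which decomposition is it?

Decomposition 1: common = {A}, closure = {ABCDE} → lossless.
Decomposition 2: common = {D}, closure = {CD} → lossy.
Decomposition 3: common = {BCD}, closure = {BCD} → lossy.

Decomposition 1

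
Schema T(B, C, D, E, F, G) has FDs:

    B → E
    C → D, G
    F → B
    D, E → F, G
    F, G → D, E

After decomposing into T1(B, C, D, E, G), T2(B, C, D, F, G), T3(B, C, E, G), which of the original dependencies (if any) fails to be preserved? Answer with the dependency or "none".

B → E lies within T1.
C → D, G lies within T1.
F → B lies within T2.
D, E → F, G: restricted closure across fragments reaches F, G.
F, G → D, E: restricted closure across fragments reaches D, E.
Every dependency is enforceable on the fragments, so the decomposition is dependency-preserving.

none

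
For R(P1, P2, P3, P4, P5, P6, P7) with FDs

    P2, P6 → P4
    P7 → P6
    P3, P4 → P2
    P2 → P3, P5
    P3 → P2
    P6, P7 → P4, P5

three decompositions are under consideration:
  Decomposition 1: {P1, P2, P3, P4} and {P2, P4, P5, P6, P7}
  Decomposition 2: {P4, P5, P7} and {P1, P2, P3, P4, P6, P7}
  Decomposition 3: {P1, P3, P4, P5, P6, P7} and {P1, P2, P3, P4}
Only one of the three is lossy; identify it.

Decomposition 1: common = {P2, P4}, closure = {P2, P3, P4, P5} → lossy.
Decomposition 2: common = {P4, P7}, closure = {P4, P5, P6, P7} → lossless.
Decomposition 3: common = {P1, P3, P4}, closure = {P1, P2, P3, P4, P5} → lossless.

Decomposition 1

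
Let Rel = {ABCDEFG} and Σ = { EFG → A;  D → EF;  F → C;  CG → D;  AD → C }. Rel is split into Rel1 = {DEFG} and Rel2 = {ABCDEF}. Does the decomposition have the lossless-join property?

Common attributes: Rel1 ∩ Rel2 = {DEF}.
Closure of {DEF}: F → C applies, adding C. So (DEF)⁺ = {CDEF}.
The closure contains neither all of Rel1 = {DEFG} nor all of Rel2 = {ABCDEF}, so the common attributes are not a superkey of either fragment. The join is lossy.

No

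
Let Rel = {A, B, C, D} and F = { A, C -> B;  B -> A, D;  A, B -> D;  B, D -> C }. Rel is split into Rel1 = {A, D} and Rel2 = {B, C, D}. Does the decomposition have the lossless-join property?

Common attributes: Rel1 ∩ Rel2 = {D}.
No dependency enlarges {D}, so (D)⁺ = {D}.
The closure contains neither all of Rel1 = {A, D} nor all of Rel2 = {B, C, D}, so the common attributes are not a superkey of either fragment. The join is lossy.

No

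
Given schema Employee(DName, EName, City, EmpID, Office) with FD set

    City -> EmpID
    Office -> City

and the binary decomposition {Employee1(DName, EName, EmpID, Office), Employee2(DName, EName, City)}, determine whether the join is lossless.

No

Common attributes: Employee1 ∩ Employee2 = {DName, EName}.
No dependency enlarges {DName, EName}, so (DName, EName)⁺ = {DName, EName}.
The closure contains neither all of Employee1 = {DName, EName, EmpID, Office} nor all of Employee2 = {DName, EName, City}, so the common attributes are not a superkey of either fragment. The join is lossy.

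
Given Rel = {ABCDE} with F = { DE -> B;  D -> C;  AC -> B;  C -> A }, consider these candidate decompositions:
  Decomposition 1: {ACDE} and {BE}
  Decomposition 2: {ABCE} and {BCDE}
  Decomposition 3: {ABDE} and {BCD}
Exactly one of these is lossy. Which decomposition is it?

Decomposition 1: common = {E}, closure = {E} → lossy.
Decomposition 2: common = {BCE}, closure = {ABCE} → lossless.
Decomposition 3: common = {BD}, closure = {ABCD} → lossless.

Decomposition 1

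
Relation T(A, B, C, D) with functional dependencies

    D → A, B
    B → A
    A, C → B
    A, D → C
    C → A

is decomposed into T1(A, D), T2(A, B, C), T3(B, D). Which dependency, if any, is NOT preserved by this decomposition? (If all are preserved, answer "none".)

Check A, D → C: no single fragment contains all of {A, C, D}, and the restricted closure of {A, D} across the fragments never reaches {C}.
D → A, B is preserved.
B → A is preserved.
A, C → B is preserved.
C → A is preserved.

A, D → C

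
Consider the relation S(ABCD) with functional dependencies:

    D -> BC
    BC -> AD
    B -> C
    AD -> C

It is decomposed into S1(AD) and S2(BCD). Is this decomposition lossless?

Common attributes: S1 ∩ S2 = {D}.
Closure of {D}: D → BC applies, adding BC; BC → AD applies, adding A. So (D)⁺ = {ABCD}.
This closure contains every attribute of S1, so S1 ∩ S2 → S1. The join is lossless.

Yes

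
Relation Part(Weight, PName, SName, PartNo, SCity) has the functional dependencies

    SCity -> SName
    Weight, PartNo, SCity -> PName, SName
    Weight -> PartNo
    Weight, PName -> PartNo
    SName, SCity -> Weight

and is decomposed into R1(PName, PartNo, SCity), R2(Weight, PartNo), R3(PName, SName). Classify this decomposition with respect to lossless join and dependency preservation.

lossy and not dependency-preserving

Lossless test (chase): applying each FD to every pair of rows produces no changes in the tableau, so no row becomes fully distinguished — the join is lossy.
Dependency preservation: the restricted closure of {SCity} across the fragments never reaches {SName}, so SCity → SName cannot be enforced without a join — not preserved.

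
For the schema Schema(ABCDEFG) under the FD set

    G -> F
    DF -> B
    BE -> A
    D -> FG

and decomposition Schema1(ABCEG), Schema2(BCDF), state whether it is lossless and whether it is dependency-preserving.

lossy and not dependency-preserving

Lossless test: (BC)⁺ = {BC}, which is a superkey of neither fragment — lossy.
Dependency preservation: the restricted closure of {G} across the fragments never reaches {F}, so G → F cannot be enforced without a join — not preserved.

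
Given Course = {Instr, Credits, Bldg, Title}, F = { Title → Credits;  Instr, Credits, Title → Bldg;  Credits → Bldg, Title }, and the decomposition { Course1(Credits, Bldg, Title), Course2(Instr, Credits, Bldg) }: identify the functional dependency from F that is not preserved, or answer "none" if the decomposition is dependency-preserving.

none

Title → Credits lies within Course1.
Instr, Credits, Title → Bldg: restricted closure across fragments reaches Bldg.
Credits → Bldg, Title lies within Course1.
Every dependency is enforceable on the fragments, so the decomposition is dependency-preserving.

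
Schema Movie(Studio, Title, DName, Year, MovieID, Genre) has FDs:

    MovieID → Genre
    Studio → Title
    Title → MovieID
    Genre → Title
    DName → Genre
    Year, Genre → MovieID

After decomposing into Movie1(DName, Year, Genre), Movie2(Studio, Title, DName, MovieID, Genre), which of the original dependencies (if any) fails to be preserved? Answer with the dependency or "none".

none

MovieID → Genre lies within Movie2.
Studio → Title lies within Movie2.
Title → MovieID lies within Movie2.
Genre → Title lies within Movie2.
DName → Genre lies within Movie1.
Year, Genre → MovieID: restricted closure across fragments reaches MovieID.
Every dependency is enforceable on the fragments, so the decomposition is dependency-preserving.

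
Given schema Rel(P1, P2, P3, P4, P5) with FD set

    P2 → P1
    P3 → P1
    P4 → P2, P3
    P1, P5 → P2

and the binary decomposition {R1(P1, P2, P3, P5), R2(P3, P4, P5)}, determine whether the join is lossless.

Yes

Common attributes: R1 ∩ R2 = {P3, P5}.
Closure of {P3, P5}: P3 → P1 applies, adding P1; P1, P5 → P2 applies, adding P2. So (P3, P5)⁺ = {P1, P2, P3, P5}.
This closure contains every attribute of R1, so R1 ∩ R2 → R1. The join is lossless.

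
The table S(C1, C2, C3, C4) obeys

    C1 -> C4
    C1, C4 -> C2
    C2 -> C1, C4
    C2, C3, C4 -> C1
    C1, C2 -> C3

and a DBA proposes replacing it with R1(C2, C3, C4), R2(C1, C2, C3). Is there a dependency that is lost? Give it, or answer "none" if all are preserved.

none

C1 → C4: restricted closure across fragments reaches C4.
C1, C4 → C2: restricted closure across fragments reaches C2.
C2 → C1, C4: restricted closure across fragments reaches C1, C4.
C2, C3, C4 → C1: restricted closure across fragments reaches C1.
C1, C2 → C3 lies within R2.
Every dependency is enforceable on the fragments, so the decomposition is dependency-preserving.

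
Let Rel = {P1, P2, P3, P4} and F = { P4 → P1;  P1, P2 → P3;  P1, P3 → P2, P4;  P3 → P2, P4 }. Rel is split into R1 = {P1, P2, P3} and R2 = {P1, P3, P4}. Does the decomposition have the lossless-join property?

Yes

Common attributes: R1 ∩ R2 = {P1, P3}.
Closure of {P1, P3}: P1, P3 → P2, P4 applies, adding P2, P4. So (P1, P3)⁺ = {P1, P2, P3, P4}.
This closure contains every attribute of R1, so R1 ∩ R2 → R1. The join is lossless.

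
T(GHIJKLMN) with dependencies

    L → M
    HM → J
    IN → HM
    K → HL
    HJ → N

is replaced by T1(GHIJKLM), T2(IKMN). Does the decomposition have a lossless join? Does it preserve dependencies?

Lossless test: (IKM)⁺ = {HIJKLMN}, which contains all of one fragment — lossless.
Dependency preservation: the restricted closure of {IN} across the fragments never reaches {HM}, so IN → HM cannot be enforced without a join — not preserved.

lossless but not dependency-preserving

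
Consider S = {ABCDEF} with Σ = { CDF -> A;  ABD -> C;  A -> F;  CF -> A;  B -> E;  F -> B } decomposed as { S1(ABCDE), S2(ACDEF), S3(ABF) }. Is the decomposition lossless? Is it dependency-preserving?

Lossless test (chase): Rows 1 and 2 agree on A; apply A→F and equate their F entries. Rows 1 and 3 agree on B; apply B→E and equate their E entries. Rows 1 and 2 agree on F; apply F→B and equate their B entries. Row 1 is now all distinguished symbols — the join is lossless.
Dependency preservation: every FD's attributes lie within a single fragment, so each can be enforced locally — preserved.

lossless and dependency-preserving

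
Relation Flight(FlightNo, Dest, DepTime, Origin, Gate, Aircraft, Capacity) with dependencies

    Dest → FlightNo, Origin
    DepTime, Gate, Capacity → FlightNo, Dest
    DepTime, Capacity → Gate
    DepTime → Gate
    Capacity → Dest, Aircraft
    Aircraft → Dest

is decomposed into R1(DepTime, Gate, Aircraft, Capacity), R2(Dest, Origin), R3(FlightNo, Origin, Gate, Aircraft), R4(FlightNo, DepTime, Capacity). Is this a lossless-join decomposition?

Chase test. Columns are FlightNo, Dest, DepTime, Origin, Gate, Aircraft, Capacity; row i has aⱼ where attribute j ∈ Ri, else bᵢⱼ.
Initial tableau (one row per fragment):
  row 1: b11 b12 a3 b14 a5 a6 a7
  row 2: b21 a2 b23 a4 b25 b26 b27
  row 3: a1 b32 b33 a4 a5 a6 b37
  row 4: a1 b42 a3 b44 b45 b46 a7
Rows 1 and 4 agree on DepTime, Capacity; apply DepTime, Capacity→Gate and equate their Gate entries.
Rows 1 and 4 agree on Capacity; apply Capacity→Dest, Aircraft and equate their Dest, Aircraft entries.
Rows 1 and 3 agree on Aircraft; apply Aircraft→Dest and equate their Dest entries.
Rows 1 and 3 agree on Dest; apply Dest→FlightNo, Origin and equate their FlightNo, Origin entries.
Rows 1 and 4 agree on Dest; apply Dest→FlightNo, Origin and equate their FlightNo, Origin entries.
No row becomes fully distinguished — the join is lossy.

No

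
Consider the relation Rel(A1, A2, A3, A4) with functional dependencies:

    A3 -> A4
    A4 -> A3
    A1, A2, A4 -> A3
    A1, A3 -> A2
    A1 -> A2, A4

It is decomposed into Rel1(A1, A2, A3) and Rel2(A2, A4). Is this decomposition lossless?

No

Common attributes: Rel1 ∩ Rel2 = {A2}.
No dependency enlarges {A2}, so (A2)⁺ = {A2}.
The closure contains neither all of Rel1 = {A1, A2, A3} nor all of Rel2 = {A2, A4}, so the common attributes are not a superkey of either fragment. The join is lossy.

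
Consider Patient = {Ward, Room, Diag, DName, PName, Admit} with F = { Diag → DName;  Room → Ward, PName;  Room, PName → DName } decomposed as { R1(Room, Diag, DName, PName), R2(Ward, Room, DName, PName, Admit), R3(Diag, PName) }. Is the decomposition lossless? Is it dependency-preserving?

lossy but dependency-preserving

Lossless test (chase): Rows 1 and 3 agree on Diag; apply Diag→DName and equate their DName entries. Rows 1 and 2 agree on Room; apply Room→Ward, PName and equate their Ward, PName entries. No row becomes fully distinguished — the join is lossy.
Dependency preservation: every FD's attributes lie within a single fragment, so each can be enforced locally — preserved.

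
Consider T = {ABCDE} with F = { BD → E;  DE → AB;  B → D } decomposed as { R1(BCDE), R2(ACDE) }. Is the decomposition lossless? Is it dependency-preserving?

lossless and dependency-preserving

Lossless test: (CDE)⁺ = {ABCDE}, which contains all of one fragment — lossless.
Dependency preservation: DE → AB is not contained in any single fragment, but the restricted closure of its left-hand side across the fragments still reaches the right-hand side; the remaining FDs each lie inside some fragment. All dependencies are preserved.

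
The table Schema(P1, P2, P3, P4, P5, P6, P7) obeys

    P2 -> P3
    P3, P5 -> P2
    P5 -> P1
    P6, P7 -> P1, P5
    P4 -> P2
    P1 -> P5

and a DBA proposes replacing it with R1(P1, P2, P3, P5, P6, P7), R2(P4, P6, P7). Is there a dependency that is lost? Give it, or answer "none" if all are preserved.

P4 -> P2

Check P4 → P2: no single fragment contains all of {P2, P4}, and the restricted closure of {P4} across the fragments never reaches {P2}.
P2 → P3 is preserved.
P3, P5 → P2 is preserved.
P5 → P1 is preserved.
P6, P7 → P1, P5 is preserved.
P1 → P5 is preserved.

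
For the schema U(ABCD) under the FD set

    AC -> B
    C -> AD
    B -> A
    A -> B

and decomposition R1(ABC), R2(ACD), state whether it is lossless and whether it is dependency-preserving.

Lossless test: (AC)⁺ = {ABCD}, which contains all of one fragment — lossless.
Dependency preservation: every FD's attributes lie within a single fragment, so each can be enforced locally — preserved.

lossless and dependency-preserving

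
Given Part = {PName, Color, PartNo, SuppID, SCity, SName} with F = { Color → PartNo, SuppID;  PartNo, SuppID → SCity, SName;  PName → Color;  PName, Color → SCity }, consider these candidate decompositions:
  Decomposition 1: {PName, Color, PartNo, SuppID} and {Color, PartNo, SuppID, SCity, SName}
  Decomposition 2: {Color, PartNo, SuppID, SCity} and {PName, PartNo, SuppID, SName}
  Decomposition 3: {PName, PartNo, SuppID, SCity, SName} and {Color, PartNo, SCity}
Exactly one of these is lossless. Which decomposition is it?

Decomposition 1: common = {Color, PartNo, SuppID}, closure = {Color, PartNo, SuppID, SCity, SName} → lossless.
Decomposition 2: common = {PartNo, SuppID}, closure = {PartNo, SuppID, SCity, SName} → lossy.
Decomposition 3: common = {PartNo, SCity}, closure = {PartNo, SCity} → lossy.

Decomposition 1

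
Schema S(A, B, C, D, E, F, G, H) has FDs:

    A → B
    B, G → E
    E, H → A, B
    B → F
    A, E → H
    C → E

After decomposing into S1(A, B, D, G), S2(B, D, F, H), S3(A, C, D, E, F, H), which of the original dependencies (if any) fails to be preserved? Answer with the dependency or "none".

Check B, G → E: no single fragment contains all of {B, E, G}, and the restricted closure of {B, G} across the fragments never reaches {E}.
A → B is preserved.
E, H → A, B is preserved.
B → F is preserved.
A, E → H is preserved.
C → E is preserved.

B, G → E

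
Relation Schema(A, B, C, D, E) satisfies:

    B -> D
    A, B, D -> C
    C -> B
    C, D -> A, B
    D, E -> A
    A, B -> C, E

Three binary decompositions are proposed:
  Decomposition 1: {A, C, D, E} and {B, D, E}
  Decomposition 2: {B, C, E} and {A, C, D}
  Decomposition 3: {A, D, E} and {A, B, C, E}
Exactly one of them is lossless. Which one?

Decomposition 1: common = {D, E}, closure = {A, D, E} → lossy.
Decomposition 2: common = {C}, closure = {A, B, C, D, E} → lossless.
Decomposition 3: common = {A, E}, closure = {A, E} → lossy.

Decomposition 2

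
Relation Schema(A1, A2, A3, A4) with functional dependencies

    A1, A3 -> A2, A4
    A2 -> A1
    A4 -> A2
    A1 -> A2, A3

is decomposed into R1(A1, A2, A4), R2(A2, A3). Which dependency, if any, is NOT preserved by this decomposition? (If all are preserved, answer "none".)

A1, A3 → A2, A4: restricted closure across fragments reaches A2, A4.
A2 → A1 lies within R1.
A4 → A2 lies within R1.
A1 → A2, A3: restricted closure across fragments reaches A2, A3.
Every dependency is enforceable on the fragments, so the decomposition is dependency-preserving.

none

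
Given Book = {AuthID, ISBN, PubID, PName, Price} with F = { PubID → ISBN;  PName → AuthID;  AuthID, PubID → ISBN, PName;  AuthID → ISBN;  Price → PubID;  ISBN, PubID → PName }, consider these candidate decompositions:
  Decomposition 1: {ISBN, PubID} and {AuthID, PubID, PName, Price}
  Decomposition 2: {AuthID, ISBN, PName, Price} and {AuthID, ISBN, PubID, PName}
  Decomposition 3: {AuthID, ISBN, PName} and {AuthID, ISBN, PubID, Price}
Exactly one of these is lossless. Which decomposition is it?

Decomposition 1: common = {PubID}, closure = {AuthID, ISBN, PubID, PName} → lossless.
Decomposition 2: common = {AuthID, ISBN, PName}, closure = {AuthID, ISBN, PName} → lossy.
Decomposition 3: common = {AuthID, ISBN}, closure = {AuthID, ISBN} → lossy.

Decomposition 1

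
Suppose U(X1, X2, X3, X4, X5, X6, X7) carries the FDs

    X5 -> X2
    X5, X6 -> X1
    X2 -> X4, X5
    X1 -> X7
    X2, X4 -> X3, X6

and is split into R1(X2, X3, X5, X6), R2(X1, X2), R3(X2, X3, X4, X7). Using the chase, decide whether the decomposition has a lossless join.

Chase test. Columns are X1, X2, X3, X4, X5, X6, X7; row i has aⱼ where attribute j ∈ Ri, else bᵢⱼ.
Initial tableau (one row per fragment):
  row 1: b11 a2 a3 b14 a5 a6 b17
  row 2: a1 a2 b23 b24 b25 b26 b27
  row 3: b31 a2 a3 a4 b35 b36 a7
Rows 1 and 2 agree on X2; apply X2→X4, X5 and equate their X4, X5 entries.
Rows 1 and 3 agree on X2; apply X2→X4, X5 and equate their X4, X5 entries.
Rows 1 and 2 agree on X2, X4; apply X2, X4→X3, X6 and equate their X3, X6 entries.
Rows 1 and 3 agree on X2, X4; apply X2, X4→X3, X6 and equate their X3, X6 entries.
Rows 1 and 2 agree on X5, X6; apply X5, X6→X1 and equate their X1 entries.
Rows 1 and 3 agree on X5, X6; apply X5, X6→X1 and equate their X1 entries.
Rows 1 and 2 agree on X1; apply X1→X7 and equate their X7 entries.
Rows 1 and 3 agree on X1; apply X1→X7 and equate their X7 entries.
Row 1 is now all distinguished symbols — the join is lossless.

Yes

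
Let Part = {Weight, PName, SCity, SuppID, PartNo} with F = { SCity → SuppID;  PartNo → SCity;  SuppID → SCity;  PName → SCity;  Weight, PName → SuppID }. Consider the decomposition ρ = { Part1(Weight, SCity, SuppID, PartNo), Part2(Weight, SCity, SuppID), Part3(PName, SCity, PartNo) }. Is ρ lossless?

No

Chase test. Columns are Weight, PName, SCity, SuppID, PartNo; row i has aⱼ where attribute j ∈ Parti, else bᵢⱼ.
Initial tableau (one row per fragment):
  row 1: a1 b12 a3 a4 a5
  row 2: a1 b22 a3 a4 b25
  row 3: b31 a2 a3 b34 a5
Rows 1 and 3 agree on SCity; apply SCity→SuppID and equate their SuppID entries.
No row becomes fully distinguished — the join is lossy.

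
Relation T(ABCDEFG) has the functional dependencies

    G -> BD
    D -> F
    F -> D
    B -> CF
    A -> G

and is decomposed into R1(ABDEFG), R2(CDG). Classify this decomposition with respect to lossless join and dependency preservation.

lossless but not dependency-preserving

Lossless test: (DG)⁺ = {BCDFG}, which contains all of one fragment — lossless.
Dependency preservation: the restricted closure of {B} across the fragments never reaches {CF}, so B → CF cannot be enforced without a join — not preserved.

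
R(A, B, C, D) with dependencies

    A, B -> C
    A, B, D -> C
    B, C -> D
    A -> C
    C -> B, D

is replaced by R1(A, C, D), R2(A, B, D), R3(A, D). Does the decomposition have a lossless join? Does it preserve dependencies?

lossless but not dependency-preserving

Lossless test (chase): Rows 1 and 2 agree on A; apply A→C and equate their C entries. Rows 1 and 3 agree on A; apply A→C and equate their C entries. Rows 1 and 2 agree on C; apply C→B, D and equate their B, D entries. Rows 1 and 3 agree on C; apply C→B, D and equate their B, D entries. Row 1 is now all distinguished symbols — the join is lossless.
Dependency preservation: the restricted closure of {C} across the fragments never reaches {B, D}, so C → B, D cannot be enforced without a join — not preserved.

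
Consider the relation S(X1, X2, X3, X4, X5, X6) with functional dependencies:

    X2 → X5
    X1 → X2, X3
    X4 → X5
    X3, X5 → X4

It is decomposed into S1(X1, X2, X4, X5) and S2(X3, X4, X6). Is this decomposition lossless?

Common attributes: S1 ∩ S2 = {X4}.
Closure of {X4}: X4 → X5 applies, adding X5. So (X4)⁺ = {X4, X5}.
The closure contains neither all of S1 = {X1, X2, X4, X5} nor all of S2 = {X3, X4, X6}, so the common attributes are not a superkey of either fragment. The join is lossy.

No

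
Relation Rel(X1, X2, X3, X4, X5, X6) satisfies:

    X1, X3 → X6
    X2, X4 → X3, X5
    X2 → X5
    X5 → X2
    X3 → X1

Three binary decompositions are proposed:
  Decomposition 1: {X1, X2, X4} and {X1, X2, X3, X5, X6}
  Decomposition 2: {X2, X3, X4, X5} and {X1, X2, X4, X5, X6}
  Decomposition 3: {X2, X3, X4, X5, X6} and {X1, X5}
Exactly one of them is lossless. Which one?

Decomposition 1: common = {X1, X2}, closure = {X1, X2, X5} → lossy.
Decomposition 2: common = {X2, X4, X5}, closure = {X1, X2, X3, X4, X5, X6} → lossless.
Decomposition 3: common = {X5}, closure = {X2, X5} → lossy.

Decomposition 2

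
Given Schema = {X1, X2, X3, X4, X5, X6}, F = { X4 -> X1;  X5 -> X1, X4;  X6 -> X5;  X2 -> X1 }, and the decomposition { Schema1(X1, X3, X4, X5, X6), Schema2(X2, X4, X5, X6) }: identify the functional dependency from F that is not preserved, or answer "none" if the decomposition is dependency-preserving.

X2 -> X1

Check X2 → X1: no single fragment contains all of {X1, X2}, and the restricted closure of {X2} across the fragments never reaches {X1}.
X4 → X1 is preserved.
X5 → X1, X4 is preserved.
X6 → X5 is preserved.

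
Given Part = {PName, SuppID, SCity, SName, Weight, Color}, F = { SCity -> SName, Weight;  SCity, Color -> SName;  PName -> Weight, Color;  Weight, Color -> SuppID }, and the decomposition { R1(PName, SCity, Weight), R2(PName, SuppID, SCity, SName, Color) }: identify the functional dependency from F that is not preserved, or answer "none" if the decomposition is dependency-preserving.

Check Weight, Color → SuppID: no single fragment contains all of {SuppID, Weight, Color}, and the restricted closure of {Weight, Color} across the fragments never reaches {SuppID}.
SCity → SName, Weight is preserved.
SCity, Color → SName is preserved.
PName → Weight, Color is preserved.

Weight, Color -> SuppID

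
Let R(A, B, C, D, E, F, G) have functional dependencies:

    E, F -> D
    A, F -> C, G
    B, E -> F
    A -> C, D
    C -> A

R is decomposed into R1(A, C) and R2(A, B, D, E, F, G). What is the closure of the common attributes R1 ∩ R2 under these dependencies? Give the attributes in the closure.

A, C, D

R1 ∩ R2 = {A}.
A → C, D applies, adding C, D
Closure: {A, C, D}.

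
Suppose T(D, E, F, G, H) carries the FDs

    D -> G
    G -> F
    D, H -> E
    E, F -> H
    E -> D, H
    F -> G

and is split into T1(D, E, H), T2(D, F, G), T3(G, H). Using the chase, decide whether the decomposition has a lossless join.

Yes

Chase test. Columns are D, E, F, G, H; row i has aⱼ where attribute j ∈ Ti, else bᵢⱼ.
Initial tableau (one row per fragment):
  row 1: a1 a2 b13 b14 a5
  row 2: a1 b22 a3 a4 b25
  row 3: b31 b32 b33 a4 a5
Rows 1 and 2 agree on D; apply D→G and equate their G entries.
Rows 1 and 2 agree on G; apply G→F and equate their F entries.
Rows 1 and 3 agree on G; apply G→F and equate their F entries.
Row 1 is now all distinguished symbols — the join is lossless.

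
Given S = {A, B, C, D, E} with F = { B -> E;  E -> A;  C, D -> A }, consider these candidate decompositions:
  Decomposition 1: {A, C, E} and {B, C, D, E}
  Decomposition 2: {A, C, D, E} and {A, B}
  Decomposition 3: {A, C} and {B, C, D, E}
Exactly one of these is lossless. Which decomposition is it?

Decomposition 1

Decomposition 1: common = {C, E}, closure = {A, C, E} → lossless.
Decomposition 2: common = {A}, closure = {A} → lossy.
Decomposition 3: common = {C}, closure = {C} → lossy.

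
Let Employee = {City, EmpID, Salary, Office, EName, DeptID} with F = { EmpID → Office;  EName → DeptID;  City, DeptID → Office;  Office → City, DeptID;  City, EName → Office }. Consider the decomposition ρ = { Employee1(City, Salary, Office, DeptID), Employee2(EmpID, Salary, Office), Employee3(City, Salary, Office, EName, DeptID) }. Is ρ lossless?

Chase test. Columns are City, EmpID, Salary, Office, EName, DeptID; row i has aⱼ where attribute j ∈ Employeei, else bᵢⱼ.
Initial tableau (one row per fragment):
  row 1: a1 b12 a3 a4 b15 a6
  row 2: b21 a2 a3 a4 b25 b26
  row 3: a1 b32 a3 a4 a5 a6
Rows 1 and 2 agree on Office; apply Office→City, DeptID and equate their City, DeptID entries.
No row becomes fully distinguished — the join is lossy.

No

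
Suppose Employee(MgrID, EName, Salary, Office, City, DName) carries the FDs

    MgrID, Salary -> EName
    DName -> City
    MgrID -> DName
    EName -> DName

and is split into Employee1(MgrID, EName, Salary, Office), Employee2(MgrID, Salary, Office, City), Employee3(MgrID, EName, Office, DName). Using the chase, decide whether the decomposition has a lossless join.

Yes

Chase test. Columns are MgrID, EName, Salary, Office, City, DName; row i has aⱼ where attribute j ∈ Employeei, else bᵢⱼ.
Initial tableau (one row per fragment):
  row 1: a1 a2 a3 a4 b15 b16
  row 2: a1 b22 a3 a4 a5 b26
  row 3: a1 a2 b33 a4 b35 a6
Rows 1 and 2 agree on MgrID, Salary; apply MgrID, Salary→EName and equate their EName entries.
Rows 1 and 2 agree on MgrID; apply MgrID→DName and equate their DName entries.
Rows 1 and 3 agree on MgrID; apply MgrID→DName and equate their DName entries.
Rows 1 and 2 agree on DName; apply DName→City and equate their City entries.
Rows 1 and 3 agree on DName; apply DName→City and equate their City entries.
Row 1 is now all distinguished symbols — the join is lossless.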